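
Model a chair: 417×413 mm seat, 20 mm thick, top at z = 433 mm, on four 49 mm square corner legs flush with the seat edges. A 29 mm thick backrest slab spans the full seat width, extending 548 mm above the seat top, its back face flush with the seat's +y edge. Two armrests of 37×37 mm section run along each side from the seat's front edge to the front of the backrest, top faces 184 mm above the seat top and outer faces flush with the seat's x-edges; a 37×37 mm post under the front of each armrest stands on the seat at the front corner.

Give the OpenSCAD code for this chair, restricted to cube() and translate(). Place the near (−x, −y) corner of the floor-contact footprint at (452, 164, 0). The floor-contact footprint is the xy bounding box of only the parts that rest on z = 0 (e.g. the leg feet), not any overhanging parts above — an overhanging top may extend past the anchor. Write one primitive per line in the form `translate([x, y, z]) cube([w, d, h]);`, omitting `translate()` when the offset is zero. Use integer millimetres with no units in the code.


translate([452, 164, 413]) cube([417, 413, 20]);
translate([452, 164, 0]) cube([49, 49, 413]);
translate([820, 164, 0]) cube([49, 49, 413]);
translate([452, 528, 0]) cube([49, 49, 413]);
translate([820, 528, 0]) cube([49, 49, 413]);
translate([452, 548, 433]) cube([417, 29, 548]);
translate([452, 164, 580]) cube([37, 384, 37]);
translate([832, 164, 580]) cube([37, 384, 37]);
translate([452, 164, 433]) cube([37, 37, 147]);
translate([832, 164, 433]) cube([37, 37, 147]);


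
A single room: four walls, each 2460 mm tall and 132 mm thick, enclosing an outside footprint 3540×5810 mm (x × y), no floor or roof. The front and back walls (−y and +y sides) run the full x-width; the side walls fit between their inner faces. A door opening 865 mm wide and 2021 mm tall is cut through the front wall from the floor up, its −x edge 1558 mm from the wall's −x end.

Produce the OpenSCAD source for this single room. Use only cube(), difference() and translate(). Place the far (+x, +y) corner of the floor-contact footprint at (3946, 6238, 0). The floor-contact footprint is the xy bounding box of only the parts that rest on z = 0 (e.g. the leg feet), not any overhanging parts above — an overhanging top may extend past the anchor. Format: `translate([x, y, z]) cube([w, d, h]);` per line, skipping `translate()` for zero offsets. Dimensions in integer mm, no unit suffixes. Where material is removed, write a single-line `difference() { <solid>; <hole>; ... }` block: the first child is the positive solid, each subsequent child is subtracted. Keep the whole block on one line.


difference() { translate([406, 428, 0]) cube([3540, 132, 2460]); translate([1964, 428, 0]) cube([865, 132, 2021]); }
translate([406, 6106, 0]) cube([3540, 132, 2460]);
translate([406, 560, 0]) cube([132, 5546, 2460]);
translate([3814, 560, 0]) cube([132, 5546, 2460]);


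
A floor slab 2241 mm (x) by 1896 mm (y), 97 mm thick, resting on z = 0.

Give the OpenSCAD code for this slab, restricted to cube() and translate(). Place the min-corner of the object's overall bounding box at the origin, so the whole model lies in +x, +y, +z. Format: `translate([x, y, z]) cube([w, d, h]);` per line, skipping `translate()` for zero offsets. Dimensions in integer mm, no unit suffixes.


cube([2241, 1896, 97]);


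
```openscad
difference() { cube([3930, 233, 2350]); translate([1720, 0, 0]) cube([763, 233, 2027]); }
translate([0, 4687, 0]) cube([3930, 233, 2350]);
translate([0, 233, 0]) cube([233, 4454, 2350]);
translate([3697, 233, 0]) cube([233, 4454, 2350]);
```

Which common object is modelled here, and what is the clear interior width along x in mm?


A single room. The interior width is 3464 mm.

Four walls enclosing a rectangle with a door in the front wall — a room. Outside width 3930 minus two 233 mm walls gives 3464 mm.


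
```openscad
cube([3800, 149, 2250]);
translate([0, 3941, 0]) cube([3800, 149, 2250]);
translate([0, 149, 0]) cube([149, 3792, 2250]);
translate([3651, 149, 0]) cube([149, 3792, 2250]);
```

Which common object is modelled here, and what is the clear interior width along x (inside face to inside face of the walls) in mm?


A house (or room) frame. The interior width is 3502 mm.

Four 2250 mm walls enclosing a rectangle with no floor or roof — a room or house frame. Outside width is 3800 mm and wall thickness is 149 mm, so the interior width is 3800 − 2 × 149 = 3502 mm.


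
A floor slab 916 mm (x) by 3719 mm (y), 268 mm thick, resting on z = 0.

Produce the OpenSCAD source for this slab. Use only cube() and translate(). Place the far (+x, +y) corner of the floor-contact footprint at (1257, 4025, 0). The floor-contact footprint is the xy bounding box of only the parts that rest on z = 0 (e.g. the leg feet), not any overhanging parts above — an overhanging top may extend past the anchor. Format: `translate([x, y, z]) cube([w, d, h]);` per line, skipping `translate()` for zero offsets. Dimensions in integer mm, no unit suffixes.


translate([341, 306, 0]) cube([916, 3719, 268]);


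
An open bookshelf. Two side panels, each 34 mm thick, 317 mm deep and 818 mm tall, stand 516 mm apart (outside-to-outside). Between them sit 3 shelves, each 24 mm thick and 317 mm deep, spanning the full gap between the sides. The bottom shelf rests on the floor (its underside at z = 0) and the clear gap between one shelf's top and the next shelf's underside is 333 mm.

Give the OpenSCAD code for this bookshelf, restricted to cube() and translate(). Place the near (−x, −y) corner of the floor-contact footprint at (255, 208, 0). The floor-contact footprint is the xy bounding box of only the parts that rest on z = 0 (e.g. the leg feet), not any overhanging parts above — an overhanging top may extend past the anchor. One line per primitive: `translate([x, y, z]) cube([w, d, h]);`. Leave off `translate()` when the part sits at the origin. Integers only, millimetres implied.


translate([255, 208, 0]) cube([34, 317, 818]);
translate([737, 208, 0]) cube([34, 317, 818]);
translate([289, 208, 0]) cube([448, 317, 24]);
translate([289, 208, 357]) cube([448, 317, 24]);
translate([289, 208, 714]) cube([448, 317, 24]);


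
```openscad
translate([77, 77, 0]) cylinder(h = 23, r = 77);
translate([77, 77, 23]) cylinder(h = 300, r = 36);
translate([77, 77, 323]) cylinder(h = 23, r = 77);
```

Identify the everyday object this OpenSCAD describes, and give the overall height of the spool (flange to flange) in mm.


A spool. The overall height is 346 mm.

Three coaxial cylinders, large–small–large — a spool. Two 23 mm flanges and a 300 mm core give 23 + 300 + 23 = 346 mm.


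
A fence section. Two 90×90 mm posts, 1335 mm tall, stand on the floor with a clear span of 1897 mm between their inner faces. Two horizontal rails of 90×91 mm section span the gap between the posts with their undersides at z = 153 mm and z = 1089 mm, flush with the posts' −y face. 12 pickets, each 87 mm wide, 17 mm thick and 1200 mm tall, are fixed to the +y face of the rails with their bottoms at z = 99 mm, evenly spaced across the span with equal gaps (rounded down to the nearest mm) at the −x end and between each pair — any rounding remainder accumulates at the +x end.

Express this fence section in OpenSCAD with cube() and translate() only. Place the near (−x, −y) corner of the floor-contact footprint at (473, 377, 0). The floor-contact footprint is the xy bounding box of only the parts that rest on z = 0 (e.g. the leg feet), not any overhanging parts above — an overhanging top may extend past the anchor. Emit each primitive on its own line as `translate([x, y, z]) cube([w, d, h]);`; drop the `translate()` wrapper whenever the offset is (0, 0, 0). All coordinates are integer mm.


translate([473, 377, 0]) cube([90, 90, 1335]);
translate([2460, 377, 0]) cube([90, 90, 1335]);
translate([563, 377, 153]) cube([1897, 90, 91]);
translate([563, 377, 1089]) cube([1897, 90, 91]);
translate([628, 467, 99]) cube([87, 17, 1200]);
translate([780, 467, 99]) cube([87, 17, 1200]);
translate([932, 467, 99]) cube([87, 17, 1200]);
translate([1084, 467, 99]) cube([87, 17, 1200]);
translate([1236, 467, 99]) cube([87, 17, 1200]);
translate([1388, 467, 99]) cube([87, 17, 1200]);
translate([1540, 467, 99]) cube([87, 17, 1200]);
translate([1692, 467, 99]) cube([87, 17, 1200]);
translate([1844, 467, 99]) cube([87, 17, 1200]);
translate([1996, 467, 99]) cube([87, 17, 1200]);
translate([2148, 467, 99]) cube([87, 17, 1200]);
translate([2300, 467, 99]) cube([87, 17, 1200]);


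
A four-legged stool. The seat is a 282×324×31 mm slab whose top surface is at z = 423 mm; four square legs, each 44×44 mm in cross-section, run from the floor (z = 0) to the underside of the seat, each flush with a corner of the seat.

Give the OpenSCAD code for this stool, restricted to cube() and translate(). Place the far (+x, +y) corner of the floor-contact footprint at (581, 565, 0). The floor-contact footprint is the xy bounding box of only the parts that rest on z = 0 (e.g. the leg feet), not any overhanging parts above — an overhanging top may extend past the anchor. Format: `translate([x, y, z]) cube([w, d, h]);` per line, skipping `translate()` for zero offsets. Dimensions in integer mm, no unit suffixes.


// leg_h = 423 - 31 = 392
translate([299, 241, 392]) cube([282, 324, 31]);
translate([299, 241, 0]) cube([44, 44, 392]);
translate([537, 241, 0]) cube([44, 44, 392]);
translate([299, 521, 0]) cube([44, 44, 392]);
translate([537, 521, 0]) cube([44, 44, 392]);


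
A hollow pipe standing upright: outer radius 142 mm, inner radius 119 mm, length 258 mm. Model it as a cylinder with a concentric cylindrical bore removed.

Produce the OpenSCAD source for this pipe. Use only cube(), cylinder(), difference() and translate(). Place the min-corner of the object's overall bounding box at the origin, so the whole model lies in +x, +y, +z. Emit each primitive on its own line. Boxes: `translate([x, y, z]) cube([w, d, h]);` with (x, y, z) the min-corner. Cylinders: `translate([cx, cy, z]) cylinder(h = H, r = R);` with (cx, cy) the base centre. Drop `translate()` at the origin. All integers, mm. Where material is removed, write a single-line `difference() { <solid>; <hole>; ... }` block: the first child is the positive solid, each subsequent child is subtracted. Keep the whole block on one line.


difference() { translate([142, 142, 0]) cylinder(h = 258, r = 142); translate([142, 142, 0]) cylinder(h = 258, r = 119); }


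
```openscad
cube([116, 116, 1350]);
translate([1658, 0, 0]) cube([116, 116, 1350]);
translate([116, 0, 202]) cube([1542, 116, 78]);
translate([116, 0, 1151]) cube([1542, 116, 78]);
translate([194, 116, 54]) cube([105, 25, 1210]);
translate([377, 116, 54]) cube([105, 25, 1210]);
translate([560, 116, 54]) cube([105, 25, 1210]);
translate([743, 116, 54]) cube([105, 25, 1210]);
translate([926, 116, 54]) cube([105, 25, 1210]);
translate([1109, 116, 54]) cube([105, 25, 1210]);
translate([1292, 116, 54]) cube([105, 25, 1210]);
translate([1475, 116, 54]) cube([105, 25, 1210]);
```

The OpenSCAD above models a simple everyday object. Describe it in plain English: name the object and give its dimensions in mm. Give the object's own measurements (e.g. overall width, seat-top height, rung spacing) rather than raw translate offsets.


A fence section. Two 116×116 mm posts, 1350 mm tall, stand on the floor with a clear span of 1542 mm between their inner faces. Two horizontal rails of 116×78 mm section span the gap between the posts with their undersides at z = 202 mm and z = 1151 mm, flush with the posts' −y face. 8 pickets, each 105 mm wide, 25 mm thick and 1210 mm tall, are fixed to the +y face of the rails with their bottoms at z = 54 mm, spaced across the span with a 78 mm gap after the −x post and between neighbouring pickets and before the +x post.


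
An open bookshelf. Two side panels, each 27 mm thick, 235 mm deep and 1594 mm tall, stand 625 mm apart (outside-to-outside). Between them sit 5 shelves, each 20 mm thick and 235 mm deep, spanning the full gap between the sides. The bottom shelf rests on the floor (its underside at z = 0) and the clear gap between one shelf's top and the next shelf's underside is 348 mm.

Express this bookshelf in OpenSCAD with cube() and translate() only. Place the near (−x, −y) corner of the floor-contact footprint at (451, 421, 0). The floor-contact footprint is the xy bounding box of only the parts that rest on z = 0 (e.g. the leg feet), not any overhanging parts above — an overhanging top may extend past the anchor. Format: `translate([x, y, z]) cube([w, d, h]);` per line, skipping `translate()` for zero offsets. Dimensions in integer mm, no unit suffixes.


translate([451, 421, 0]) cube([27, 235, 1594]);
translate([1049, 421, 0]) cube([27, 235, 1594]);
translate([478, 421, 0]) cube([571, 235, 20]);
translate([478, 421, 368]) cube([571, 235, 20]);
translate([478, 421, 736]) cube([571, 235, 20]);
translate([478, 421, 1104]) cube([571, 235, 20]);
translate([478, 421, 1472]) cube([571, 235, 20]);


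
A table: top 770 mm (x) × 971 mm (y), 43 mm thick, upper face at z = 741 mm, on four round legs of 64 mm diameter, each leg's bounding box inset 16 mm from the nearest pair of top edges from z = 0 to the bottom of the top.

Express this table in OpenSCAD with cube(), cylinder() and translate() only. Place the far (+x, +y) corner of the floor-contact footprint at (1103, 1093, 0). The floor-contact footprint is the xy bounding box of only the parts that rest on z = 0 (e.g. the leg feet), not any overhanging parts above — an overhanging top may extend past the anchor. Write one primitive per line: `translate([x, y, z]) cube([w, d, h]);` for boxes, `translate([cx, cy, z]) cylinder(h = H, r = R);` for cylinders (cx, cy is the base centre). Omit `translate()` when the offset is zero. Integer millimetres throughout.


translate([349, 138, 698]) cube([770, 971, 43]);
translate([397, 186, 0]) cylinder(h = 698, r = 32);
translate([1071, 186, 0]) cylinder(h = 698, r = 32);
translate([397, 1061, 0]) cylinder(h = 698, r = 32);
translate([1071, 1061, 0]) cylinder(h = 698, r = 32);


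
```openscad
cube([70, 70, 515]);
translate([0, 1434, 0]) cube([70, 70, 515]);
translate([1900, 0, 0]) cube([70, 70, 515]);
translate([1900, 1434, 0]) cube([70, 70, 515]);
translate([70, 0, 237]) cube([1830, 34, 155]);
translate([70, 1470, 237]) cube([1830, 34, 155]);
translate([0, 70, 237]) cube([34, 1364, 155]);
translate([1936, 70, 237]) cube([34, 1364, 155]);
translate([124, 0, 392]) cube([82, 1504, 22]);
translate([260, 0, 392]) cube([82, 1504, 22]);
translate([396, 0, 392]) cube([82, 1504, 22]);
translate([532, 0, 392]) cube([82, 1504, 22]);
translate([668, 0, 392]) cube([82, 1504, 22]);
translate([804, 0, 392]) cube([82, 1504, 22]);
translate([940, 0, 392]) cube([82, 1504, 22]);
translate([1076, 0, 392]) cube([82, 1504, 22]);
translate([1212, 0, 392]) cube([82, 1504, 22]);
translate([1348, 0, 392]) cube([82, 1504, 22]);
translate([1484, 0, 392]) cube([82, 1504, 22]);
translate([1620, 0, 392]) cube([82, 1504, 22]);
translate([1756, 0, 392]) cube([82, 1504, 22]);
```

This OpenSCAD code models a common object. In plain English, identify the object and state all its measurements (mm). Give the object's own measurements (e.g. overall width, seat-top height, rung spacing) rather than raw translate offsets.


A bed frame 1970 mm long (x) by 1504 mm wide (y). Four 70×70 mm corner posts, 515 mm tall, at the corners of the footprint. Four rails of 34 mm thickness and 155 mm height run between adjacent posts with their undersides at z = 237 mm, their outer faces flush with the outside of the frame (the two x-running rails run between the posts' inner faces; the two y-running rails run between the posts' inner faces). 13 slats, each 82 mm wide (x) and 22 mm thick, lie across the top of the two x-running rails, running the full 1504 mm width of the frame in y; along x they sit between the end posts with a 54 mm gap after the −x posts and between neighbouring slats, leaving 62 mm before the +x posts.


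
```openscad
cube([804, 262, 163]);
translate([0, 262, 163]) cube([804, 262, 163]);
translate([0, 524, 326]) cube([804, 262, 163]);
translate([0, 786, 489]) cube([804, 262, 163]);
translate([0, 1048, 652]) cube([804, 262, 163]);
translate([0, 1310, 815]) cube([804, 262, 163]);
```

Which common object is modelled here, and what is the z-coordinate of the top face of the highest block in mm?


A staircase. The total rise is 978 mm.

6 identical blocks, each offset up and back from the previous — a staircase. Each step is 163 mm tall and there are 6 of them, so the total rise is 6 × 163 = 978 mm.


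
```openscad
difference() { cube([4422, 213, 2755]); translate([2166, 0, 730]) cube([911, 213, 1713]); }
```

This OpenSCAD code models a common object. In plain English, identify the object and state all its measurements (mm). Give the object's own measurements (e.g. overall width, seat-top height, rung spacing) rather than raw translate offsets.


A wall 4422 mm long (x), 213 mm thick (y), 2755 mm tall, with a rectangular window opening cut through it. The opening is 911 mm wide and 1713 mm tall; its sill is at z = 730 mm and its near (−x) edge is 2166 mm from the wall's −x end. The opening passes through the full wall thickness.


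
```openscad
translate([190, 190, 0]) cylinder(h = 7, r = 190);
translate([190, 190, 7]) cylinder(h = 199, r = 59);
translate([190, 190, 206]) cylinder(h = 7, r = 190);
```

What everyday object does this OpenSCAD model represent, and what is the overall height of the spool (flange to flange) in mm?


A spool. The overall height is 213 mm.

Three coaxial cylinders, large–small–large — a spool. Two 7 mm flanges and a 199 mm core give 7 + 199 + 7 = 213 mm.


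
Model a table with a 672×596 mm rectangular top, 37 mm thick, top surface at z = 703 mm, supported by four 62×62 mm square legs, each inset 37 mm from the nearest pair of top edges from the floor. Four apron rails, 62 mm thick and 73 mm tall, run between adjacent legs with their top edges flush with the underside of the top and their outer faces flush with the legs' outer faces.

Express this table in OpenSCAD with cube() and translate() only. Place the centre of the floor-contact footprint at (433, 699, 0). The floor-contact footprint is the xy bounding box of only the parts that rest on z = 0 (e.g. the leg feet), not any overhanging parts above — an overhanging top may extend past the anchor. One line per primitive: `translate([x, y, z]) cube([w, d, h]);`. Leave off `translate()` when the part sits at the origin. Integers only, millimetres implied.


translate([97, 401, 666]) cube([672, 596, 37]);
translate([134, 438, 0]) cube([62, 62, 666]);
translate([670, 438, 0]) cube([62, 62, 666]);
translate([134, 898, 0]) cube([62, 62, 666]);
translate([670, 898, 0]) cube([62, 62, 666]);
translate([196, 438, 593]) cube([474, 62, 73]);
translate([196, 898, 593]) cube([474, 62, 73]);
translate([134, 500, 593]) cube([62, 398, 73]);
translate([670, 500, 593]) cube([62, 398, 73]);


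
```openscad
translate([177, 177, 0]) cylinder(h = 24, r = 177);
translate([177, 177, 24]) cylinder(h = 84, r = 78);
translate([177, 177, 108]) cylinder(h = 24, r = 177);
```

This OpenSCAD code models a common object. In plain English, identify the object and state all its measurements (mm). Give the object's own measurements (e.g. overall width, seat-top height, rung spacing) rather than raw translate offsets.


A spool: two coaxial disc flanges of radius 177 mm and thickness 24 mm, joined by a core cylinder of radius 78 mm and height 84 mm. The lower flange rests on z = 0 and the three cylinders share a vertical axis.


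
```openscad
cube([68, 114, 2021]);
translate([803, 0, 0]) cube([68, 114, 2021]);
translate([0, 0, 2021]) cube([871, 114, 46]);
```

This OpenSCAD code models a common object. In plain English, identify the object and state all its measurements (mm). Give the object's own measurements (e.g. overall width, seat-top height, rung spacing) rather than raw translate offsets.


A door frame. The clear opening is 735 mm wide and 2021 mm high. Two 68 mm wide jambs, 114 mm deep, stand either side of the opening from the floor to the top of the opening. A 46 mm thick head sits across the top of both jambs, spanning the full outside width of the frame.


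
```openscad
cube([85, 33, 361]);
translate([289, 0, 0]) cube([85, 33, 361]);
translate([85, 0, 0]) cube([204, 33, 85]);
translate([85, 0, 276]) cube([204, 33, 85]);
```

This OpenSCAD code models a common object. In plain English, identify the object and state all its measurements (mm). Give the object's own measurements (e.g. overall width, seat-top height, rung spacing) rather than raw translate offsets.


A rectangular picture frame lying in the x–z plane (depth along y). The opening is 204 mm wide (x) by 191 mm tall (z), surrounded by a border 85 mm wide on all four sides. The frame is 33 mm deep and is made of two full-height vertical stiles with two horizontal rails fitted between them.


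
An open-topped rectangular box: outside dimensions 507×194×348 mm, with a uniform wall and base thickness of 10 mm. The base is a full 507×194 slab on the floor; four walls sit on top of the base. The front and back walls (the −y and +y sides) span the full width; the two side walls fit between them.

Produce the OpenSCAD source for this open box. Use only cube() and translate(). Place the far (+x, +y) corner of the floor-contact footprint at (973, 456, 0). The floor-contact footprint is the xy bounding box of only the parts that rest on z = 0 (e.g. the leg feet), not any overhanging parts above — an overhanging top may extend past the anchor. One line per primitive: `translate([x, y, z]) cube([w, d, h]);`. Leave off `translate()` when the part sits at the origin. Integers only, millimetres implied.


translate([466, 262, 0]) cube([507, 194, 10]);
translate([466, 262, 10]) cube([507, 10, 338]);
translate([466, 446, 10]) cube([507, 10, 338]);
translate([466, 272, 10]) cube([10, 174, 338]);
translate([963, 272, 10]) cube([10, 174, 338]);


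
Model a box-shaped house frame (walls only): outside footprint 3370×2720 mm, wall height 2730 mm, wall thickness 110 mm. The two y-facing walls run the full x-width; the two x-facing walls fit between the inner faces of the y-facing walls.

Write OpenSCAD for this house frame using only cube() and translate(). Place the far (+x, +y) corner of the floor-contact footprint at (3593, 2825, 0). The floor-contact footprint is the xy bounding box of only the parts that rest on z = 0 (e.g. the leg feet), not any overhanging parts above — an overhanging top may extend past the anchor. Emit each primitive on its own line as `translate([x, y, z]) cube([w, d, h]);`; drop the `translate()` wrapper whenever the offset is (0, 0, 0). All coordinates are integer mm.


translate([223, 105, 0]) cube([3370, 110, 2730]);
translate([223, 2715, 0]) cube([3370, 110, 2730]);
translate([223, 215, 0]) cube([110, 2500, 2730]);
translate([3483, 215, 0]) cube([110, 2500, 2730]);


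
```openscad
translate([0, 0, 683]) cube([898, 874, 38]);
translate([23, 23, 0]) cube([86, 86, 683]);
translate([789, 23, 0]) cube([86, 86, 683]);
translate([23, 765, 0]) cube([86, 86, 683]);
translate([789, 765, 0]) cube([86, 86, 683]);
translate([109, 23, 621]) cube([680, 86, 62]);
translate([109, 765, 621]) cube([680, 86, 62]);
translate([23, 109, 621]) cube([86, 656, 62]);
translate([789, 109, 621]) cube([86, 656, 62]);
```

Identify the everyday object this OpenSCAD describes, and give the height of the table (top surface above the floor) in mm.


A table. The table height is 721 mm.

A 898×874×38 slab sits at z = 683 on four 86 mm square posts — a table. The top surface is at 683 + 38 = 721 mm.


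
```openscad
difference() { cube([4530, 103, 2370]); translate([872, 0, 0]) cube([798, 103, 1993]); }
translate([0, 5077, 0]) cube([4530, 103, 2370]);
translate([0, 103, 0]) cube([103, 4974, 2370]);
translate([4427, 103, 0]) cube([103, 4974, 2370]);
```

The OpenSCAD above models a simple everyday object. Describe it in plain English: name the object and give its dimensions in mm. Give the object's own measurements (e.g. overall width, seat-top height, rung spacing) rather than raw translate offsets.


A single room: four walls, each 2370 mm tall and 103 mm thick, enclosing an outside footprint 4530×5180 mm (x × y), no floor or roof. The front and back walls (−y and +y sides) run the full x-width; the side walls fit between their inner faces. A door opening 798 mm wide and 1993 mm tall is cut through the front wall from the floor up, its −x edge 872 mm from the wall's −x end.


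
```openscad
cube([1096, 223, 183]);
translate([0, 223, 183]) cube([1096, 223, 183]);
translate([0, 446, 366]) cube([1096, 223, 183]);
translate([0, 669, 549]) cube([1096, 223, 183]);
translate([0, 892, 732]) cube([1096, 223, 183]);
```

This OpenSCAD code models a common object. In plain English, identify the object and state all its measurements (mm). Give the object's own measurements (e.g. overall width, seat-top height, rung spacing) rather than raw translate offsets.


A straight staircase of 5 solid steps. Each step is 1096 mm wide (x), 223 mm deep (y, the going) and 183 mm tall (the rise). The first step rests on the floor; each subsequent step sits one going further in +y and one rise higher in +z, directly behind and above the previous step with no overlap.


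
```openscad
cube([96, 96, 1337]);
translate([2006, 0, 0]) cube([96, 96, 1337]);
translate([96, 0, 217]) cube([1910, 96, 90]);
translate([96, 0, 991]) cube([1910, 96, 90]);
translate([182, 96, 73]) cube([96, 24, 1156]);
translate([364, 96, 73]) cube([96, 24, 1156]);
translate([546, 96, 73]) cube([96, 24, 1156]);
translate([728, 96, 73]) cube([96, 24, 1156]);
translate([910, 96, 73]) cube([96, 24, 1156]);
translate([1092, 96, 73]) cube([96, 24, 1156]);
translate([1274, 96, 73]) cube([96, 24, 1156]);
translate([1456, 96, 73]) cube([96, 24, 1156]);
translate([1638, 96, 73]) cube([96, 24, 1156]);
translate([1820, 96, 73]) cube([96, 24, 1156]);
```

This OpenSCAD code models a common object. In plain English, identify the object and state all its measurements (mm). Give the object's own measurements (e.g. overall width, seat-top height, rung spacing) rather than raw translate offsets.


A fence section. Two 96×96 mm posts, 1337 mm tall, stand on the floor with a clear span of 1910 mm between their inner faces. Two horizontal rails of 96×90 mm section span the gap between the posts with their undersides at z = 217 mm and z = 991 mm, flush with the posts' −y face. 10 pickets, each 96 mm wide, 24 mm thick and 1156 mm tall, are fixed to the +y face of the rails with their bottoms at z = 73 mm, spaced across the span with a 86 mm gap after the −x post and between neighbouring pickets, with 90 mm left before the +x post.


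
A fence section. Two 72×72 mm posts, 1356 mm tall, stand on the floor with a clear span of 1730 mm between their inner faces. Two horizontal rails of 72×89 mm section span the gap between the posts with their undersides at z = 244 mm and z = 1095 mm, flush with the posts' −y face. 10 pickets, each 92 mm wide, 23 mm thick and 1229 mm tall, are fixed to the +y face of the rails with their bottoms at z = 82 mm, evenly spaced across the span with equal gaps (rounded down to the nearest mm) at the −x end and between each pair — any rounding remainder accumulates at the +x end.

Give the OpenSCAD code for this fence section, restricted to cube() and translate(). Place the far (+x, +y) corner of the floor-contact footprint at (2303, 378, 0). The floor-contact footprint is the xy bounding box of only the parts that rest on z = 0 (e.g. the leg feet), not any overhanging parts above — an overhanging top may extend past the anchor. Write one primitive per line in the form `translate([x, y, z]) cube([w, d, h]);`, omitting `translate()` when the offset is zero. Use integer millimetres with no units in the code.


translate([429, 306, 0]) cube([72, 72, 1356]);
translate([2231, 306, 0]) cube([72, 72, 1356]);
translate([501, 306, 244]) cube([1730, 72, 89]);
translate([501, 306, 1095]) cube([1730, 72, 89]);
translate([574, 378, 82]) cube([92, 23, 1229]);
translate([739, 378, 82]) cube([92, 23, 1229]);
translate([904, 378, 82]) cube([92, 23, 1229]);
translate([1069, 378, 82]) cube([92, 23, 1229]);
translate([1234, 378, 82]) cube([92, 23, 1229]);
translate([1399, 378, 82]) cube([92, 23, 1229]);
translate([1564, 378, 82]) cube([92, 23, 1229]);
translate([1729, 378, 82]) cube([92, 23, 1229]);
translate([1894, 378, 82]) cube([92, 23, 1229]);
translate([2059, 378, 82]) cube([92, 23, 1229]);


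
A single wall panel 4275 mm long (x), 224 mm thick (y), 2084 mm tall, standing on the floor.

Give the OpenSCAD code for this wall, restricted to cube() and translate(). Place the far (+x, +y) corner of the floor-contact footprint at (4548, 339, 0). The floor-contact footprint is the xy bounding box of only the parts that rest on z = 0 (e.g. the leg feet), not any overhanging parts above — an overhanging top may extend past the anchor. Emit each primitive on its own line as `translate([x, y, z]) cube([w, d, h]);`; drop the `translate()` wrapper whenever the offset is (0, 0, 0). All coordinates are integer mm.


translate([273, 115, 0]) cube([4275, 224, 2084]);


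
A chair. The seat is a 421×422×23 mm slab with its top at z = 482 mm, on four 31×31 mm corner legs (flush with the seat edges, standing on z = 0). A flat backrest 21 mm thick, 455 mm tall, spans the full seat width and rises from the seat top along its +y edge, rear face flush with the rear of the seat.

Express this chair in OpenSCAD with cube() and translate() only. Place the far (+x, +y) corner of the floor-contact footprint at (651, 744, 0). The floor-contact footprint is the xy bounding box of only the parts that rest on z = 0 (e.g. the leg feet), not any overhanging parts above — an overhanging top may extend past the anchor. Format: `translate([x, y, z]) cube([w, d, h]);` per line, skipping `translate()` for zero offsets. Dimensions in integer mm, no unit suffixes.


translate([230, 322, 459]) cube([421, 422, 23]);
translate([230, 322, 0]) cube([31, 31, 459]);
translate([620, 322, 0]) cube([31, 31, 459]);
translate([230, 713, 0]) cube([31, 31, 459]);
translate([620, 713, 0]) cube([31, 31, 459]);
translate([230, 723, 482]) cube([421, 21, 455]);


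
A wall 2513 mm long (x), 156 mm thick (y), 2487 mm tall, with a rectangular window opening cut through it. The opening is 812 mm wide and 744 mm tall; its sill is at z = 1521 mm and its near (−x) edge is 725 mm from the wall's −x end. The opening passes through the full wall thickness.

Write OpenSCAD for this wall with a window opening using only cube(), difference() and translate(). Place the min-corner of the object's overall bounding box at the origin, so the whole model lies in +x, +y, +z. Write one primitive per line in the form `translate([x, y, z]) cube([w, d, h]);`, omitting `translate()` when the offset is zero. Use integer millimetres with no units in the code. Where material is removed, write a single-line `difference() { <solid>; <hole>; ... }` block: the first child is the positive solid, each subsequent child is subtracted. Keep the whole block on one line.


difference() { cube([2513, 156, 2487]); translate([725, 0, 1521]) cube([812, 156, 744]); }


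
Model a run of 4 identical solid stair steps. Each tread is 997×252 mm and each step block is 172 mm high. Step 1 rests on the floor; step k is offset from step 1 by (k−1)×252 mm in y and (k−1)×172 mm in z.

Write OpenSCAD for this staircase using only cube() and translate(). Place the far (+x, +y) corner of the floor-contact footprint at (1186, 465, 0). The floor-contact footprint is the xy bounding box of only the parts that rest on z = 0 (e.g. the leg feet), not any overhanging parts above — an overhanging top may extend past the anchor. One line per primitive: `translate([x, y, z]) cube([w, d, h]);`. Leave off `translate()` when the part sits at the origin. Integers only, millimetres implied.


translate([189, 213, 0]) cube([997, 252, 172]);
translate([189, 465, 172]) cube([997, 252, 172]);
translate([189, 717, 344]) cube([997, 252, 172]);
translate([189, 969, 516]) cube([997, 252, 172]);


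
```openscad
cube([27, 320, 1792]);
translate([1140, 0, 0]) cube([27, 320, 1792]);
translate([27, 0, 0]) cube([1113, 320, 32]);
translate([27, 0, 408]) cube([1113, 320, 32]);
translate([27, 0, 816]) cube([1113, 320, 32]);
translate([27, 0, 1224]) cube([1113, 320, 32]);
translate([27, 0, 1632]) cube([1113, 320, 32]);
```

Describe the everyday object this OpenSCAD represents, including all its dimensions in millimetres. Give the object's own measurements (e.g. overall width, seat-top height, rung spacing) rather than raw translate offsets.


An open bookshelf. Two side panels, each 27 mm thick, 320 mm deep and 1792 mm tall, stand 1167 mm apart (outside-to-outside). Between them sit 5 shelves, each 32 mm thick and 320 mm deep, spanning the full gap between the sides. The bottom shelf rests on the floor (its underside at z = 0) and the clear gap between one shelf's top and the next shelf's underside is 376 mm.


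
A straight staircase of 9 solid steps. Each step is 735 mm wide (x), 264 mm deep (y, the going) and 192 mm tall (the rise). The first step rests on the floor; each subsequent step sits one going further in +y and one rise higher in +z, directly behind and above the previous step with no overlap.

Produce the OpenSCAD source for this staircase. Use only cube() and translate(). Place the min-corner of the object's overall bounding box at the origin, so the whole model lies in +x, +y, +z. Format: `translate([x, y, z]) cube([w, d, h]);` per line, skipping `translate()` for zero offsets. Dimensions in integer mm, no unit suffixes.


cube([735, 264, 192]);
translate([0, 264, 192]) cube([735, 264, 192]);
translate([0, 528, 384]) cube([735, 264, 192]);
translate([0, 792, 576]) cube([735, 264, 192]);
translate([0, 1056, 768]) cube([735, 264, 192]);
translate([0, 1320, 960]) cube([735, 264, 192]);
translate([0, 1584, 1152]) cube([735, 264, 192]);
translate([0, 1848, 1344]) cube([735, 264, 192]);
translate([0, 2112, 1536]) cube([735, 264, 192]);


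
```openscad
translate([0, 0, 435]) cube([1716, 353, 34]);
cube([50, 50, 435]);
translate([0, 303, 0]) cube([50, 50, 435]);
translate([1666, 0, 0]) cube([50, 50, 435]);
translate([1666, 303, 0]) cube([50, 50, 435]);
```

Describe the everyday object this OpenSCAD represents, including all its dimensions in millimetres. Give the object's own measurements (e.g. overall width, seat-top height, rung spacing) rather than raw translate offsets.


A long wooden bench with a 1716 mm (x) × 353 mm (y) seat, 34 mm thick, its top surface 469 mm above the floor. Four 50 mm square legs at the seat corners, flush with the edges, run from z = 0 to the seat underside.


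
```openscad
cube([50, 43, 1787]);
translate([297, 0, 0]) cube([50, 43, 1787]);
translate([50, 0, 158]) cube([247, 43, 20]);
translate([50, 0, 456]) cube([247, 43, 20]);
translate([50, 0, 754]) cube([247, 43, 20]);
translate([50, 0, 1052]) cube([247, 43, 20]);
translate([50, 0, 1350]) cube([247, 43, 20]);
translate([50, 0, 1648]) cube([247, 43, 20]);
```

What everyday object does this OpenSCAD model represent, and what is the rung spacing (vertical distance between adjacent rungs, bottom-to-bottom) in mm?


A ladder. The rung spacing is 298 mm.

Two tall 50×43 posts with 6 short bars between them — a ladder. Adjacent rungs sit at z = 158 and z = 456, so the spacing is 456 − 158 = 298 mm.


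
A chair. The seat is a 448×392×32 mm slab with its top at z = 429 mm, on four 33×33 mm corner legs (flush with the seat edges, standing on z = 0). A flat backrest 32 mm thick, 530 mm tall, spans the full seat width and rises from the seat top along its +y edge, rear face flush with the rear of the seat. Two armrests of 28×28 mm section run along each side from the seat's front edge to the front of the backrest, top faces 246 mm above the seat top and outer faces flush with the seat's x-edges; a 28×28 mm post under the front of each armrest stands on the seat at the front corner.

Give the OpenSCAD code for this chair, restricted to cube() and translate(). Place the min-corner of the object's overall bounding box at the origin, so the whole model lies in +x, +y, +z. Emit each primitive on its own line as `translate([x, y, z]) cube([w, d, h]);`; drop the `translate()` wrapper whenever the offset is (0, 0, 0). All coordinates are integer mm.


translate([0, 0, 397]) cube([448, 392, 32]);
cube([33, 33, 397]);
translate([415, 0, 0]) cube([33, 33, 397]);
translate([0, 359, 0]) cube([33, 33, 397]);
translate([415, 359, 0]) cube([33, 33, 397]);
translate([0, 360, 429]) cube([448, 32, 530]);
translate([0, 0, 647]) cube([28, 360, 28]);
translate([420, 0, 647]) cube([28, 360, 28]);
translate([0, 0, 429]) cube([28, 28, 218]);
translate([420, 0, 429]) cube([28, 28, 218]);


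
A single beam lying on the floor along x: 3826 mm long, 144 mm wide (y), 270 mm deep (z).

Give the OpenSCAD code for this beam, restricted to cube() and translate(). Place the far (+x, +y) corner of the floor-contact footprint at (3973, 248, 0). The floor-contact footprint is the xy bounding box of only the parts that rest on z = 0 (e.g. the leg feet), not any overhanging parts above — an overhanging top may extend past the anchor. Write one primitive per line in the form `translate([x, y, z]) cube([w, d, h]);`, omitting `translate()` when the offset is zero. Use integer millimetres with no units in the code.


translate([147, 104, 0]) cube([3826, 144, 270]);


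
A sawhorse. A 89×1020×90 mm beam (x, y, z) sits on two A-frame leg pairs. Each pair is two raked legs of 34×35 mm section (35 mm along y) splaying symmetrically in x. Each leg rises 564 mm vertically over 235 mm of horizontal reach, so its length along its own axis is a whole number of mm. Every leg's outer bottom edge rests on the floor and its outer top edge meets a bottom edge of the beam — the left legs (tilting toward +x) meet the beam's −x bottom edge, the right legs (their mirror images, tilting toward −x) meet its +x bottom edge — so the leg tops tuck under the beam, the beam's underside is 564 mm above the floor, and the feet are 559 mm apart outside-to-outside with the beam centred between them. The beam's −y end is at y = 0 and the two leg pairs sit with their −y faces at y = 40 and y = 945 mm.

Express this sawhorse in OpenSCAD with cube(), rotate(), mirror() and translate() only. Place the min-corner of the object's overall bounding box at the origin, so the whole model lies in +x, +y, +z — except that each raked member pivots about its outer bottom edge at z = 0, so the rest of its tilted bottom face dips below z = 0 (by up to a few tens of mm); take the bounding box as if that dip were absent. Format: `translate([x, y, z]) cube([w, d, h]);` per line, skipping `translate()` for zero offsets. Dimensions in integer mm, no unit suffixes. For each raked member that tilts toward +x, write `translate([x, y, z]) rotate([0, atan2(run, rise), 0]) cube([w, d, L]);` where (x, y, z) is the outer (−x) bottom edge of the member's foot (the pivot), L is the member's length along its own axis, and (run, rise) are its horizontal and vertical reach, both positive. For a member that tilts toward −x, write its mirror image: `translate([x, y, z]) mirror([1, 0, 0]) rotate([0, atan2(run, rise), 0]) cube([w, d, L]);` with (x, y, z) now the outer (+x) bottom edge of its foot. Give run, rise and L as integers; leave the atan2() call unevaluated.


translate([235, 0, 564]) cube([89, 1020, 90]);
translate([0, 40, 0]) rotate([0, atan2(235, 564), 0]) cube([34, 35, 611]);
translate([559, 40, 0]) mirror([1, 0, 0]) rotate([0, atan2(235, 564), 0]) cube([34, 35, 611]);
translate([0, 945, 0]) rotate([0, atan2(235, 564), 0]) cube([34, 35, 611]);
translate([559, 945, 0]) mirror([1, 0, 0]) rotate([0, atan2(235, 564), 0]) cube([34, 35, 611]);


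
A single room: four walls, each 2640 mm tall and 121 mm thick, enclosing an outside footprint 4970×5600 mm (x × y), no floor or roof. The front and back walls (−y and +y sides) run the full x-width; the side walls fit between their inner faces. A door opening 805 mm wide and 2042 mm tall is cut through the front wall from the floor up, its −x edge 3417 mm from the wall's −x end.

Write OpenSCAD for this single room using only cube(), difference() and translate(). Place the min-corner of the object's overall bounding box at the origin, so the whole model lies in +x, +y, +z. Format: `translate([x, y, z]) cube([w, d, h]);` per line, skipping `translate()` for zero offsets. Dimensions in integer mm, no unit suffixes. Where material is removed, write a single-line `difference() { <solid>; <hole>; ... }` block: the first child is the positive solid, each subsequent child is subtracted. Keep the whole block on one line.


difference() { cube([4970, 121, 2640]); translate([3417, 0, 0]) cube([805, 121, 2042]); }
translate([0, 5479, 0]) cube([4970, 121, 2640]);
translate([0, 121, 0]) cube([121, 5358, 2640]);
translate([4849, 121, 0]) cube([121, 5358, 2640]);
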